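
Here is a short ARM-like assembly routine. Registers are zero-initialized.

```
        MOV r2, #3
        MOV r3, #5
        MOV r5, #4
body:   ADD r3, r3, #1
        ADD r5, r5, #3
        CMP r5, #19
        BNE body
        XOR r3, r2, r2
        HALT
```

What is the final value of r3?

0

after MOV r2, #3: r2=3
after MOV r3, #5: r3=5
after MOV r5, #4: r5=4
after ADD r3, r3, #1: r3=5+1=6
after ADD r5, r5, #3: r5=4+3=7
CMP r5, #19  (cmp 7,19)
BNE body: taken
after ADD r3, r3, #1: r3=6+1=7
after ADD r5, r5, #3: r5=7+3=10
CMP r5, #19  (cmp 10,19)
BNE body: taken
after ADD r3, r3, #1: r3=7+1=8
after ADD r5, r5, #3: r5=10+3=13
CMP r5, #19  (cmp 13,19)
BNE body: taken
after ADD r3, r3, #1: r3=8+1=9
after ADD r5, r5, #3: r5=13+3=16
CMP r5, #19  (cmp 16,19)
BNE body: taken
after ADD r3, r3, #1: r3=9+1=10
after ADD r5, r5, #3: r5=16+3=19
CMP r5, #19  (cmp 19,19)
BNE body: not taken
after XOR r3, r2, r2: r3=3^3=0
halt.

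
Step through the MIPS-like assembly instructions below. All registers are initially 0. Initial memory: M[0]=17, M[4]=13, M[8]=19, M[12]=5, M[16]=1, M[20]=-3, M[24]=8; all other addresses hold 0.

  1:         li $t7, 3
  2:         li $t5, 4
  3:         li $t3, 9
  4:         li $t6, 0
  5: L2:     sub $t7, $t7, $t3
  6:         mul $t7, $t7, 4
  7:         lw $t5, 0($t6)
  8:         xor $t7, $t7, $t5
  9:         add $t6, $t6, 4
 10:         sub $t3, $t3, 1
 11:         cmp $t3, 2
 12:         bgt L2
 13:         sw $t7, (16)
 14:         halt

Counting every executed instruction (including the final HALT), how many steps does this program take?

li $t7, 3 → $t7=3
li $t5, 4 → $t5=4
li $t3, 9 → $t3=9
li $t6, 0 → $t6=0
sub $t7, $t7, $t3 → $t7=3-9=-6
mul $t7, $t7, 4 → $t7=(-6)*4=-24
lw $t5, 0($t6) → $t5=M[0]=17
xor $t7, $t7, $t5 → $t7=(-24)^17=-7
add $t6, $t6, 4 → $t6=0+4=4
sub $t3, $t3, 1 → $t3=9-1=8
cmp $t3, 2  (cmp 8,2)
bgt L2: taken
sub $t7, $t7, $t3 → $t7=(-7)-8=-15
mul $t7, $t7, 4 → $t7=(-15)*4=-60
lw $t5, 0($t6) → $t5=M[4]=13
xor $t7, $t7, $t5 → $t7=(-60)^13=-55
add $t6, $t6, 4 → $t6=4+4=8
sub $t3, $t3, 1 → $t3=8-1=7
cmp $t3, 2  (cmp 7,2)
bgt L2: taken
sub $t7, $t7, $t3 → $t7=(-55)-7=-62
mul $t7, $t7, 4 → $t7=(-62)*4=-248
lw $t5, 0($t6) → $t5=M[8]=19
xor $t7, $t7, $t5 → $t7=(-248)^19=-229
add $t6, $t6, 4 → $t6=8+4=12
sub $t3, $t3, 1 → $t3=7-1=6
cmp $t3, 2  (cmp 6,2)
bgt L2: taken
sub $t7, $t7, $t3 → $t7=(-229)-6=-235
mul $t7, $t7, 4 → $t7=(-235)*4=-940
lw $t5, 0($t6) → $t5=M[12]=5
xor $t7, $t7, $t5 → $t7=(-940)^5=-943
add $t6, $t6, 4 → $t6=12+4=16
sub $t3, $t3, 1 → $t3=6-1=5
cmp $t3, 2  (cmp 5,2)
bgt L2: taken
sub $t7, $t7, $t3 → $t7=(-943)-5=-948
mul $t7, $t7, 4 → $t7=(-948)*4=-3792
lw $t5, 0($t6) → $t5=M[16]=1
xor $t7, $t7, $t5 → $t7=(-3792)^1=-3791
add $t6, $t6, 4 → $t6=16+4=20
sub $t3, $t3, 1 → $t3=5-1=4
cmp $t3, 2  (cmp 4,2)
bgt L2: taken
sub $t7, $t7, $t3 → $t7=(-3791)-4=-3795
mul $t7, $t7, 4 → $t7=(-3795)*4=-15180
lw $t5, 0($t6) → $t5=M[20]=-3
xor $t7, $t7, $t5 → $t7=(-15180)^(-3)=15177
add $t6, $t6, 4 → $t6=20+4=24
sub $t3, $t3, 1 → $t3=4-1=3
cmp $t3, 2  (cmp 3,2)
bgt L2: taken
sub $t7, $t7, $t3 → $t7=15177-3=15174
mul $t7, $t7, 4 → $t7=15174*4=60696
lw $t5, 0($t6) → $t5=M[24]=8
xor $t7, $t7, $t5 → $t7=60696^8=60688
add $t6, $t6, 4 → $t6=24+4=28
sub $t3, $t3, 1 → $t3=3-1=2
cmp $t3, 2  (cmp 2,2)
bgt L2: not taken
sw $t7, (16) → M[16]=60688
halt.
Total executed instructions: 62.

62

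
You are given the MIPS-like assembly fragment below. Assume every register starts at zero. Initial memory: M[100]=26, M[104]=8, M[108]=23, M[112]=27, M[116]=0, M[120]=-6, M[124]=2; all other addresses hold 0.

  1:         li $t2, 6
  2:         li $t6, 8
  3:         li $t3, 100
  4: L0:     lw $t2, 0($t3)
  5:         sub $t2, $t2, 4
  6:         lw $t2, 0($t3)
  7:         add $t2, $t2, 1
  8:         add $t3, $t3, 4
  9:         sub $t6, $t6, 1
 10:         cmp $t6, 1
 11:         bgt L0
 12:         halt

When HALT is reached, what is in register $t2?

3

after li $t2, 6: $t2=6
after li $t6, 8: $t6=8
after li $t3, 100: $t3=100
after lw $t2, 0($t3): $t2=M[100]=26
after sub $t2, $t2, 4: $t2=26-4=22
after lw $t2, 0($t3): $t2=M[100]=26
after add $t2, $t2, 1: $t2=26+1=27
after add $t3, $t3, 4: $t3=100+4=104
after sub $t6, $t6, 1: $t6=8-1=7
cmp $t6, 1  (cmp 7,1)
bgt L0: taken
after lw $t2, 0($t3): $t2=M[104]=8
after sub $t2, $t2, 4: $t2=8-4=4
after lw $t2, 0($t3): $t2=M[104]=8
after add $t2, $t2, 1: $t2=8+1=9
after add $t3, $t3, 4: $t3=104+4=108
after sub $t6, $t6, 1: $t6=7-1=6
cmp $t6, 1  (cmp 6,1)
bgt L0: taken
after lw $t2, 0($t3): $t2=M[108]=23
after sub $t2, $t2, 4: $t2=23-4=19
after lw $t2, 0($t3): $t2=M[108]=23
after add $t2, $t2, 1: $t2=23+1=24
after add $t3, $t3, 4: $t3=108+4=112
after sub $t6, $t6, 1: $t6=6-1=5
cmp $t6, 1  (cmp 5,1)
bgt L0: taken
after lw $t2, 0($t3): $t2=M[112]=27
after sub $t2, $t2, 4: $t2=27-4=23
after lw $t2, 0($t3): $t2=M[112]=27
after add $t2, $t2, 1: $t2=27+1=28
after add $t3, $t3, 4: $t3=112+4=116
after sub $t6, $t6, 1: $t6=5-1=4
cmp $t6, 1  (cmp 4,1)
bgt L0: taken
after lw $t2, 0($t3): $t2=M[116]=0
after sub $t2, $t2, 4: $t2=0-4=-4
after lw $t2, 0($t3): $t2=M[116]=0
after add $t2, $t2, 1: $t2=0+1=1
after add $t3, $t3, 4: $t3=116+4=120
after sub $t6, $t6, 1: $t6=4-1=3
cmp $t6, 1  (cmp 3,1)
bgt L0: taken
after lw $t2, 0($t3): $t2=M[120]=-6
after sub $t2, $t2, 4: $t2=(-6)-4=-10
after lw $t2, 0($t3): $t2=M[120]=-6
after add $t2, $t2, 1: $t2=(-6)+1=-5
after add $t3, $t3, 4: $t3=120+4=124
after sub $t6, $t6, 1: $t6=3-1=2
cmp $t6, 1  (cmp 2,1)
bgt L0: taken
after lw $t2, 0($t3): $t2=M[124]=2
after sub $t2, $t2, 4: $t2=2-4=-2
after lw $t2, 0($t3): $t2=M[124]=2
after add $t2, $t2, 1: $t2=2+1=3
after add $t3, $t3, 4: $t3=124+4=128
after sub $t6, $t6, 1: $t6=2-1=1
cmp $t6, 1  (cmp 1,1)
bgt L0: not taken
halt.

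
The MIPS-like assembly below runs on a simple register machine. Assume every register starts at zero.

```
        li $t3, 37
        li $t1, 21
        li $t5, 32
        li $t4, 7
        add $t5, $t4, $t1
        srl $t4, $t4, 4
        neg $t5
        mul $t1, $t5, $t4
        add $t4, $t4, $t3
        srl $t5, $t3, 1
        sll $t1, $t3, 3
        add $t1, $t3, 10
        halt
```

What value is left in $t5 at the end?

$t3=37
$t1=21
$t5=32
$t4=7
$t5=7+21=28
$t4=7>>4=0
$t5=-(28)=-28
$t1=(-28)*0=0
$t4=0+37=37
$t5=37>>1=18
$t1=37<<3=296
$t1=37+10=47
halt.

18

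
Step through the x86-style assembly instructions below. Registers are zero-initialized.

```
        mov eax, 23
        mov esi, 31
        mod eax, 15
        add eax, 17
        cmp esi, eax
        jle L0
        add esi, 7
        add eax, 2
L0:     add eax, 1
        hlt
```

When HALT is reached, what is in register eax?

after mov eax, 23: eax=23
after mov esi, 31: esi=31
after mod eax, 15: eax=23%15=8
after add eax, 17: eax=8+17=25
cmp esi, eax  (cmp 31,25)
jle L0: not taken
after add esi, 7: esi=31+7=38
after add eax, 2: eax=25+2=27
after add eax, 1: eax=27+1=28
halt.

28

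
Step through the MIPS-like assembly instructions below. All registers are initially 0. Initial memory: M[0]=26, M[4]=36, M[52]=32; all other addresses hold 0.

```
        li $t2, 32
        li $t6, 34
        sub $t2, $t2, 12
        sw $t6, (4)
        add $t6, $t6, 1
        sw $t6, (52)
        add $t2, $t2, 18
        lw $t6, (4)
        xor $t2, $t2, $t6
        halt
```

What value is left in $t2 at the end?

4

after li $t2, 32: $t2=32
after li $t6, 34: $t6=34
after sub $t2, $t2, 12: $t2=32-12=20
sw $t6, (4) → M[4]=34
after add $t6, $t6, 1: $t6=34+1=35
sw $t6, (52) → M[52]=35
after add $t2, $t2, 18: $t2=20+18=38
after lw $t6, (4): $t6=M[4]=34
after xor $t2, $t2, $t6: $t2=38^34=4
halt.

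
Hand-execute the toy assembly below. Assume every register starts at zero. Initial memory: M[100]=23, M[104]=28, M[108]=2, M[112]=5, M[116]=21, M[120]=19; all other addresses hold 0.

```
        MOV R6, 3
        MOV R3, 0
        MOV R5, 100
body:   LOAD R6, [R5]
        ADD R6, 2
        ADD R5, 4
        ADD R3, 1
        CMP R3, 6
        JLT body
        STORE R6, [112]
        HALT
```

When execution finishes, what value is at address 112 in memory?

21

R6=3
R3=0
R5=100
R6=M[100]=23
R6=23+2=25
R5=100+4=104
R3=0+1=1
CMP R3, 6  (cmp 1,6)
JLT body: taken
R6=M[104]=28
R6=28+2=30
R5=104+4=108
R3=1+1=2
CMP R3, 6  (cmp 2,6)
JLT body: taken
R6=M[108]=2
R6=2+2=4
R5=108+4=112
R3=2+1=3
CMP R3, 6  (cmp 3,6)
JLT body: taken
R6=M[112]=5
R6=5+2=7
R5=112+4=116
R3=3+1=4
CMP R3, 6  (cmp 4,6)
JLT body: taken
R6=M[116]=21
R6=21+2=23
R5=116+4=120
R3=4+1=5
CMP R3, 6  (cmp 5,6)
JLT body: taken
R6=M[120]=19
R6=19+2=21
R5=120+4=124
R3=5+1=6
CMP R3, 6  (cmp 6,6)
JLT body: not taken
STORE R6, [112] → M[112]=21
halt.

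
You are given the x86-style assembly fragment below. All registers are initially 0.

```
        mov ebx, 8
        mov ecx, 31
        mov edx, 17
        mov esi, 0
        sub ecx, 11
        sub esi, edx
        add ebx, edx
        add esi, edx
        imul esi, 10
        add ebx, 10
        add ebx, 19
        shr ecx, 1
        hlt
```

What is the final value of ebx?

54

after mov ebx, 8: ebx=8
after mov ecx, 31: ecx=31
after mov edx, 17: edx=17
after mov esi, 0: esi=0
after sub ecx, 11: ecx=31-11=20
after sub esi, edx: esi=0-17=-17
after add ebx, edx: ebx=8+17=25
after add esi, edx: esi=(-17)+17=0
after imul esi, 10: esi=0*10=0
after add ebx, 10: ebx=25+10=35
after add ebx, 19: ebx=35+19=54
after shr ecx, 1: ecx=20>>1=10
halt.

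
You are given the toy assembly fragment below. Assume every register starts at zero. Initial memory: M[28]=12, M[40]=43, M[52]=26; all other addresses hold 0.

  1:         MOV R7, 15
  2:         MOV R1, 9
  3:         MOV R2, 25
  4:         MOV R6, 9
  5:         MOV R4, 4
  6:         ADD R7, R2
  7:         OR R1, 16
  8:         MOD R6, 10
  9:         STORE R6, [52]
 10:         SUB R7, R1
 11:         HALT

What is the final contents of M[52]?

R7=15
R1=9
R2=25
R6=9
R4=4
R7=15+25=40
R1=9|16=25
R6=9%10=9
STORE R6, [52] → M[52]=9
R7=40-25=15
halt.

9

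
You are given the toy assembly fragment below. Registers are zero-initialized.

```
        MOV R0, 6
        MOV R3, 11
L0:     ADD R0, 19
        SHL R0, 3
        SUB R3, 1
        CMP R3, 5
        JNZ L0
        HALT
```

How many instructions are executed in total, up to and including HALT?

after MOV R0, 6: R0=6
after MOV R3, 11: R3=11
after ADD R0, 19: R0=6+19=25
after SHL R0, 3: R0=25<<3=200
after SUB R3, 1: R3=11-1=10
CMP R3, 5  (cmp 10,5)
JNZ L0: taken
after ADD R0, 19: R0=200+19=219
after SHL R0, 3: R0=219<<3=1752
after SUB R3, 1: R3=10-1=9
CMP R3, 5  (cmp 9,5)
JNZ L0: taken
after ADD R0, 19: R0=1752+19=1771
after SHL R0, 3: R0=1771<<3=14168
after SUB R3, 1: R3=9-1=8
CMP R3, 5  (cmp 8,5)
JNZ L0: taken
after ADD R0, 19: R0=14168+19=14187
after SHL R0, 3: R0=14187<<3=113496
after SUB R3, 1: R3=8-1=7
CMP R3, 5  (cmp 7,5)
JNZ L0: taken
after ADD R0, 19: R0=113496+19=113515
after SHL R0, 3: R0=113515<<3=908120
after SUB R3, 1: R3=7-1=6
CMP R3, 5  (cmp 6,5)
JNZ L0: taken
after ADD R0, 19: R0=908120+19=908139
after SHL R0, 3: R0=908139<<3=7265112
after SUB R3, 1: R3=6-1=5
CMP R3, 5  (cmp 5,5)
JNZ L0: not taken
halt.
Total executed instructions: 33.

33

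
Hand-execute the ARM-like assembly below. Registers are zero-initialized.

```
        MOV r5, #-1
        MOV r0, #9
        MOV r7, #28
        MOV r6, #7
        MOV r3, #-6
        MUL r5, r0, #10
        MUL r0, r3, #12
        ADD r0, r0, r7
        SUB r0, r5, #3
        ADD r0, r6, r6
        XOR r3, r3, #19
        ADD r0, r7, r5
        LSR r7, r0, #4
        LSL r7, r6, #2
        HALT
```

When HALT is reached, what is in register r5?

r5=-1
r0=9
r7=28
r6=7
r3=-6
r5=9*10=90
r0=(-6)*12=-72
r0=(-72)+28=-44
r0=90-3=87
r0=7+7=14
r3=(-6)^19=-23
r0=28+90=118
r7=118>>4=7
r7=7<<2=28
halt.

90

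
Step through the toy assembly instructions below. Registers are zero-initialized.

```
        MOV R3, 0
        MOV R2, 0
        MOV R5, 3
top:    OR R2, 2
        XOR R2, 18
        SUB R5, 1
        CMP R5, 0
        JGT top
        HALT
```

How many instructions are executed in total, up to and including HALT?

MOV R3, 0 → R3=0
MOV R2, 0 → R2=0
MOV R5, 3 → R5=3
OR R2, 2 → R2=0|2=2
XOR R2, 18 → R2=2^18=16
SUB R5, 1 → R5=3-1=2
CMP R5, 0  (cmp 2,0)
JGT top: taken
OR R2, 2 → R2=16|2=18
XOR R2, 18 → R2=18^18=0
SUB R5, 1 → R5=2-1=1
CMP R5, 0  (cmp 1,0)
JGT top: taken
OR R2, 2 → R2=0|2=2
XOR R2, 18 → R2=2^18=16
SUB R5, 1 → R5=1-1=0
CMP R5, 0  (cmp 0,0)
JGT top: not taken
halt.
Total executed instructions: 19.

19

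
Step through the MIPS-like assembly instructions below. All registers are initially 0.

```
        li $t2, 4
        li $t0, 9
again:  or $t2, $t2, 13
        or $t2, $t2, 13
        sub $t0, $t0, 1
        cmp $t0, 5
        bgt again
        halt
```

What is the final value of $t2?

13

$t2=4
$t0=9
$t2=4|13=13
$t2=13|13=13
$t0=9-1=8
cmp $t0, 5  (cmp 8,5)
bgt again: taken
$t2=13|13=13
$t2=13|13=13
$t0=8-1=7
cmp $t0, 5  (cmp 7,5)
bgt again: taken
$t2=13|13=13
$t2=13|13=13
$t0=7-1=6
cmp $t0, 5  (cmp 6,5)
bgt again: taken
$t2=13|13=13
$t2=13|13=13
$t0=6-1=5
cmp $t0, 5  (cmp 5,5)
bgt again: not taken
halt.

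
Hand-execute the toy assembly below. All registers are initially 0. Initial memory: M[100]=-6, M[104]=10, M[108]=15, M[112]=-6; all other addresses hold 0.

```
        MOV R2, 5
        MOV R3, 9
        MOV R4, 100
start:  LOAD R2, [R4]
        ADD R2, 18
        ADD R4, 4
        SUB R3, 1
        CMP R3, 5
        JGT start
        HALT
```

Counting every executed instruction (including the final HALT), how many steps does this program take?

28

R2=5
R3=9
R4=100
R2=M[100]=-6
R2=(-6)+18=12
R4=100+4=104
R3=9-1=8
CMP R3, 5  (cmp 8,5)
JGT start: taken
R2=M[104]=10
R2=10+18=28
R4=104+4=108
R3=8-1=7
CMP R3, 5  (cmp 7,5)
JGT start: taken
R2=M[108]=15
R2=15+18=33
R4=108+4=112
R3=7-1=6
CMP R3, 5  (cmp 6,5)
JGT start: taken
R2=M[112]=-6
R2=(-6)+18=12
R4=112+4=116
R3=6-1=5
CMP R3, 5  (cmp 5,5)
JGT start: not taken
halt.
Total executed instructions: 28.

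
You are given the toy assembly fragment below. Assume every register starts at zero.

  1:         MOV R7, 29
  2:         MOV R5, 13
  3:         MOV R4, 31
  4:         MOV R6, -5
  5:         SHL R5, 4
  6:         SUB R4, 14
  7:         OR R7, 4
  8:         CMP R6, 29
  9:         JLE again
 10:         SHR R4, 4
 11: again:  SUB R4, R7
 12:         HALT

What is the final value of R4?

-12

MOV R7, 29 → R7=29
MOV R5, 13 → R5=13
MOV R4, 31 → R4=31
MOV R6, -5 → R6=-5
SHL R5, 4 → R5=13<<4=208
SUB R4, 14 → R4=31-14=17
OR R7, 4 → R7=29|4=29
CMP R6, 29  (cmp -5,29)
JLE again: taken
SUB R4, R7 → R4=17-29=-12
halt.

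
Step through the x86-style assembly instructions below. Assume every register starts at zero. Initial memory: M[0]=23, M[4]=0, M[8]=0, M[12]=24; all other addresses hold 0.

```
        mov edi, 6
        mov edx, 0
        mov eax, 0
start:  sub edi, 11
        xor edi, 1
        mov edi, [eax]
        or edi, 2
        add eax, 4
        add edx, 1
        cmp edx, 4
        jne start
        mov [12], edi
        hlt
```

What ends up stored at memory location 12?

edi=6
edx=0
eax=0
edi=6-11=-5
edi=(-5)^1=-6
edi=M[0]=23
edi=23|2=23
eax=0+4=4
edx=0+1=1
cmp edx, 4  (cmp 1,4)
jne start: taken
edi=23-11=12
edi=12^1=13
edi=M[4]=0
edi=0|2=2
eax=4+4=8
edx=1+1=2
cmp edx, 4  (cmp 2,4)
jne start: taken
edi=2-11=-9
edi=(-9)^1=-10
edi=M[8]=0
edi=0|2=2
eax=8+4=12
edx=2+1=3
cmp edx, 4  (cmp 3,4)
jne start: taken
edi=2-11=-9
edi=(-9)^1=-10
edi=M[12]=24
edi=24|2=26
eax=12+4=16
edx=3+1=4
cmp edx, 4  (cmp 4,4)
jne start: not taken
mov [12], edi → M[12]=26
halt.

26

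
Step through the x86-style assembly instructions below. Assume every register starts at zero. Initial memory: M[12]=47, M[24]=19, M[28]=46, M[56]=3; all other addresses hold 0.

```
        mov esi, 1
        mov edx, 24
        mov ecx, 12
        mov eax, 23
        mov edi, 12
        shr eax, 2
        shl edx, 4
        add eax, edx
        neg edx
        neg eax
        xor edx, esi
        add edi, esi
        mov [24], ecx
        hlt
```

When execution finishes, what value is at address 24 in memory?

12

mov esi, 1 → esi=1
mov edx, 24 → edx=24
mov ecx, 12 → ecx=12
mov eax, 23 → eax=23
mov edi, 12 → edi=12
shr eax, 2 → eax=23>>2=5
shl edx, 4 → edx=24<<4=384
add eax, edx → eax=5+384=389
neg edx → edx=-(384)=-384
neg eax → eax=-(389)=-389
xor edx, esi → edx=(-384)^1=-383
add edi, esi → edi=12+1=13
mov [24], ecx → M[24]=12
halt.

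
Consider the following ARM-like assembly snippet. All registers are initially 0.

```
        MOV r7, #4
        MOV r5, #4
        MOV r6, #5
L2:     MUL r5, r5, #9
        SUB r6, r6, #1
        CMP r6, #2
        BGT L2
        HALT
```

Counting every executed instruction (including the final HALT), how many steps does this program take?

MOV r7, #4 → r7=4
MOV r5, #4 → r5=4
MOV r6, #5 → r6=5
MUL r5, r5, #9 → r5=4*9=36
SUB r6, r6, #1 → r6=5-1=4
CMP r6, #2  (cmp 4,2)
BGT L2: taken
MUL r5, r5, #9 → r5=36*9=324
SUB r6, r6, #1 → r6=4-1=3
CMP r6, #2  (cmp 3,2)
BGT L2: taken
MUL r5, r5, #9 → r5=324*9=2916
SUB r6, r6, #1 → r6=3-1=2
CMP r6, #2  (cmp 2,2)
BGT L2: not taken
halt.
Total executed instructions: 16.

16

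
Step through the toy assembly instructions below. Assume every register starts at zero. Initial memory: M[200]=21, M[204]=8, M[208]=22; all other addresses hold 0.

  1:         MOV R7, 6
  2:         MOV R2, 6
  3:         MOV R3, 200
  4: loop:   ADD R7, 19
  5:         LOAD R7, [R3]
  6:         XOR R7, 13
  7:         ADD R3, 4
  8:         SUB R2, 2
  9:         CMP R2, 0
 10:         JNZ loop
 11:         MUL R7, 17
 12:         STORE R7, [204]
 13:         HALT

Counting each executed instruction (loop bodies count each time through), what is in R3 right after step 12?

204

R7=6
R2=6
R3=200
R7=6+19=25
R7=M[200]=21
R7=21^13=24
R3=200+4=204
R2=6-2=4
CMP R2, 0  (cmp 4,0)
JNZ loop: taken
R7=24+19=43
R7=M[204]=8
After step 12: R3 = 204.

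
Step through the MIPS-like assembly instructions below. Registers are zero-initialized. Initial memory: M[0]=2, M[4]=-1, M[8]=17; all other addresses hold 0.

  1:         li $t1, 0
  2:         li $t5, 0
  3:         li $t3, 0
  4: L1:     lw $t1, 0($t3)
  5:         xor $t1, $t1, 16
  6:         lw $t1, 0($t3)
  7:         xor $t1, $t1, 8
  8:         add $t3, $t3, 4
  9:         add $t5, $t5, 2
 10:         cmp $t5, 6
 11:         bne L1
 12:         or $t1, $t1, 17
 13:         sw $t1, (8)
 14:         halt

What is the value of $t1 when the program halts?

after li $t1, 0: $t1=0
after li $t5, 0: $t5=0
after li $t3, 0: $t3=0
after lw $t1, 0($t3): $t1=M[0]=2
after xor $t1, $t1, 16: $t1=2^16=18
after lw $t1, 0($t3): $t1=M[0]=2
after xor $t1, $t1, 8: $t1=2^8=10
after add $t3, $t3, 4: $t3=0+4=4
after add $t5, $t5, 2: $t5=0+2=2
cmp $t5, 6  (cmp 2,6)
bne L1: taken
after lw $t1, 0($t3): $t1=M[4]=-1
after xor $t1, $t1, 16: $t1=(-1)^16=-17
after lw $t1, 0($t3): $t1=M[4]=-1
after xor $t1, $t1, 8: $t1=(-1)^8=-9
after add $t3, $t3, 4: $t3=4+4=8
after add $t5, $t5, 2: $t5=2+2=4
cmp $t5, 6  (cmp 4,6)
bne L1: taken
after lw $t1, 0($t3): $t1=M[8]=17
after xor $t1, $t1, 16: $t1=17^16=1
after lw $t1, 0($t3): $t1=M[8]=17
after xor $t1, $t1, 8: $t1=17^8=25
after add $t3, $t3, 4: $t3=8+4=12
after add $t5, $t5, 2: $t5=4+2=6
cmp $t5, 6  (cmp 6,6)
bne L1: not taken
after or $t1, $t1, 17: $t1=25|17=25
sw $t1, (8) → M[8]=25
halt.

25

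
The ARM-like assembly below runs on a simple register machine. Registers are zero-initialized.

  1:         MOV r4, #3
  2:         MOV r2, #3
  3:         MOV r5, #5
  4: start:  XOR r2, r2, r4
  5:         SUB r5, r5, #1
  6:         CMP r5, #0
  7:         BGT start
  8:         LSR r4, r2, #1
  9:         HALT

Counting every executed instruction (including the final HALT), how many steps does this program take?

25

after MOV r4, #3: r4=3
after MOV r2, #3: r2=3
after MOV r5, #5: r5=5
after XOR r2, r2, r4: r2=3^3=0
after SUB r5, r5, #1: r5=5-1=4
CMP r5, #0  (cmp 4,0)
BGT start: taken
after XOR r2, r2, r4: r2=0^3=3
after SUB r5, r5, #1: r5=4-1=3
CMP r5, #0  (cmp 3,0)
BGT start: taken
after XOR r2, r2, r4: r2=3^3=0
after SUB r5, r5, #1: r5=3-1=2
CMP r5, #0  (cmp 2,0)
BGT start: taken
after XOR r2, r2, r4: r2=0^3=3
after SUB r5, r5, #1: r5=2-1=1
CMP r5, #0  (cmp 1,0)
BGT start: taken
after XOR r2, r2, r4: r2=3^3=0
after SUB r5, r5, #1: r5=1-1=0
CMP r5, #0  (cmp 0,0)
BGT start: not taken
after LSR r4, r2, #1: r4=0>>1=0
halt.
Total executed instructions: 25.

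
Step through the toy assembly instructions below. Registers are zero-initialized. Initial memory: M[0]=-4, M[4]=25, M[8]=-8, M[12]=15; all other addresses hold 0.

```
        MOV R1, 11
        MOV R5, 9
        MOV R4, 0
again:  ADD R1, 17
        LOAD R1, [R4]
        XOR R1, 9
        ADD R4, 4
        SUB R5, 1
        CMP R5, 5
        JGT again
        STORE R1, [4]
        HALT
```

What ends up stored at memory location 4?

6

R1=11
R5=9
R4=0
R1=11+17=28
R1=M[0]=-4
R1=(-4)^9=-11
R4=0+4=4
R5=9-1=8
CMP R5, 5  (cmp 8,5)
JGT again: taken
R1=(-11)+17=6
R1=M[4]=25
R1=25^9=16
R4=4+4=8
R5=8-1=7
CMP R5, 5  (cmp 7,5)
JGT again: taken
R1=16+17=33
R1=M[8]=-8
R1=(-8)^9=-15
R4=8+4=12
R5=7-1=6
CMP R5, 5  (cmp 6,5)
JGT again: taken
R1=(-15)+17=2
R1=M[12]=15
R1=15^9=6
R4=12+4=16
R5=6-1=5
CMP R5, 5  (cmp 5,5)
JGT again: not taken
STORE R1, [4] → M[4]=6
halt.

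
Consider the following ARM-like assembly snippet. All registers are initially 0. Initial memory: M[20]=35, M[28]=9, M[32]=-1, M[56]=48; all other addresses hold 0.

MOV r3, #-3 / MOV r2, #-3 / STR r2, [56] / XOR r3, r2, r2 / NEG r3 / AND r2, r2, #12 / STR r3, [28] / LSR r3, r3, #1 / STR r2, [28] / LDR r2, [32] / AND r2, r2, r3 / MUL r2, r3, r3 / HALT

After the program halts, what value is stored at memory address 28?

12

MOV r3, #-3 → r3=-3
MOV r2, #-3 → r2=-3
STR r2, [56] → M[56]=-3
XOR r3, r2, r2 → r3=(-3)^(-3)=0
NEG r3 → r3=-(0)=0
AND r2, r2, #12 → r2=(-3)&12=12
STR r3, [28] → M[28]=0
LSR r3, r3, #1 → r3=0>>1=0
STR r2, [28] → M[28]=12
LDR r2, [32] → r2=M[32]=-1
AND r2, r2, r3 → r2=(-1)&0=0
MUL r2, r3, r3 → r2=0*0=0
halt.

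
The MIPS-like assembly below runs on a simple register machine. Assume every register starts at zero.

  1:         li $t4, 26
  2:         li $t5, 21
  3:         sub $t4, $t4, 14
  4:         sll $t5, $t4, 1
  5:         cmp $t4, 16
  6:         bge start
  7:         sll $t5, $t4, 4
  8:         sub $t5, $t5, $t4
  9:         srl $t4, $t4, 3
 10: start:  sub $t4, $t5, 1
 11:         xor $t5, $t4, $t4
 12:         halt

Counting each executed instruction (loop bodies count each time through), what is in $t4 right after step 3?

12

$t4=26
$t5=21
$t4=26-14=12
After step 3: $t4 = 12.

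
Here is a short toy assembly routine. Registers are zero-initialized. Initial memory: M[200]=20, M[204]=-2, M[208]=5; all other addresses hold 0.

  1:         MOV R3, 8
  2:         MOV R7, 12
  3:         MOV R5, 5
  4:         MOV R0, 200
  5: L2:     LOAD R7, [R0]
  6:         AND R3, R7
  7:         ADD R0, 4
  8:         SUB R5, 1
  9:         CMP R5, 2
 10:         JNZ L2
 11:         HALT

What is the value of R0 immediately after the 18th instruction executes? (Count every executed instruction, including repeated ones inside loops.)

208

MOV R3, 8 → R3=8
MOV R7, 12 → R7=12
MOV R5, 5 → R5=5
MOV R0, 200 → R0=200
LOAD R7, [R0] → R7=M[200]=20
AND R3, R7 → R3=8&20=0
ADD R0, 4 → R0=200+4=204
SUB R5, 1 → R5=5-1=4
CMP R5, 2  (cmp 4,2)
JNZ L2: taken
LOAD R7, [R0] → R7=M[204]=-2
AND R3, R7 → R3=0&(-2)=0
ADD R0, 4 → R0=204+4=208
SUB R5, 1 → R5=4-1=3
CMP R5, 2  (cmp 3,2)
JNZ L2: taken
LOAD R7, [R0] → R7=M[208]=5
AND R3, R7 → R3=0&5=0
After step 18: R0 = 208.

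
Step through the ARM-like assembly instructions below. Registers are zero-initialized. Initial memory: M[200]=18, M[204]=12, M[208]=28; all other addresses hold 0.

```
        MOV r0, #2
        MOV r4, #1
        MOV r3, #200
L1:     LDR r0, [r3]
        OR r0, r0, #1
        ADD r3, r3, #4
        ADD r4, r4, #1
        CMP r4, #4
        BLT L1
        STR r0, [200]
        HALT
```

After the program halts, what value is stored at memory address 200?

r0=2
r4=1
r3=200
r0=M[200]=18
r0=18|1=19
r3=200+4=204
r4=1+1=2
CMP r4, #4  (cmp 2,4)
BLT L1: taken
r0=M[204]=12
r0=12|1=13
r3=204+4=208
r4=2+1=3
CMP r4, #4  (cmp 3,4)
BLT L1: taken
r0=M[208]=28
r0=28|1=29
r3=208+4=212
r4=3+1=4
CMP r4, #4  (cmp 4,4)
BLT L1: not taken
STR r0, [200] → M[200]=29
halt.

29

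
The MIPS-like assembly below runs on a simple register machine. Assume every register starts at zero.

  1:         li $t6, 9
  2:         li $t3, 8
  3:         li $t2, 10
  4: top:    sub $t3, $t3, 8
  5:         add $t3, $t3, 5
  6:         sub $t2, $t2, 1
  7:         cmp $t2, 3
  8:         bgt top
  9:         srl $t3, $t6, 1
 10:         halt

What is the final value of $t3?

4

after li $t6, 9: $t6=9
after li $t3, 8: $t3=8
after li $t2, 10: $t2=10
after sub $t3, $t3, 8: $t3=8-8=0
after add $t3, $t3, 5: $t3=0+5=5
after sub $t2, $t2, 1: $t2=10-1=9
cmp $t2, 3  (cmp 9,3)
bgt top: taken
after sub $t3, $t3, 8: $t3=5-8=-3
after add $t3, $t3, 5: $t3=(-3)+5=2
after sub $t2, $t2, 1: $t2=9-1=8
cmp $t2, 3  (cmp 8,3)
bgt top: taken
after sub $t3, $t3, 8: $t3=2-8=-6
after add $t3, $t3, 5: $t3=(-6)+5=-1
after sub $t2, $t2, 1: $t2=8-1=7
cmp $t2, 3  (cmp 7,3)
bgt top: taken
after sub $t3, $t3, 8: $t3=(-1)-8=-9
after add $t3, $t3, 5: $t3=(-9)+5=-4
after sub $t2, $t2, 1: $t2=7-1=6
cmp $t2, 3  (cmp 6,3)
bgt top: taken
after sub $t3, $t3, 8: $t3=(-4)-8=-12
after add $t3, $t3, 5: $t3=(-12)+5=-7
after sub $t2, $t2, 1: $t2=6-1=5
cmp $t2, 3  (cmp 5,3)
bgt top: taken
after sub $t3, $t3, 8: $t3=(-7)-8=-15
after add $t3, $t3, 5: $t3=(-15)+5=-10
after sub $t2, $t2, 1: $t2=5-1=4
cmp $t2, 3  (cmp 4,3)
bgt top: taken
after sub $t3, $t3, 8: $t3=(-10)-8=-18
after add $t3, $t3, 5: $t3=(-18)+5=-13
after sub $t2, $t2, 1: $t2=4-1=3
cmp $t2, 3  (cmp 3,3)
bgt top: not taken
after srl $t3, $t6, 1: $t3=9>>1=4
halt.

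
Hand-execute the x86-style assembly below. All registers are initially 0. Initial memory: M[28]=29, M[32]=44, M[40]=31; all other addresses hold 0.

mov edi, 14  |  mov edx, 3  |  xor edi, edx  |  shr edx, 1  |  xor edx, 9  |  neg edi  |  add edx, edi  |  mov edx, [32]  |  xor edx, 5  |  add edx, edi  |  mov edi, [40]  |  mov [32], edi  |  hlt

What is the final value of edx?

28

after mov edi, 14: edi=14
after mov edx, 3: edx=3
after xor edi, edx: edi=14^3=13
after shr edx, 1: edx=3>>1=1
after xor edx, 9: edx=1^9=8
after neg edi: edi=-(13)=-13
after add edx, edi: edx=8+(-13)=-5
after mov edx, [32]: edx=M[32]=44
after xor edx, 5: edx=44^5=41
after add edx, edi: edx=41+(-13)=28
after mov edi, [40]: edi=M[40]=31
mov [32], edi → M[32]=31
halt.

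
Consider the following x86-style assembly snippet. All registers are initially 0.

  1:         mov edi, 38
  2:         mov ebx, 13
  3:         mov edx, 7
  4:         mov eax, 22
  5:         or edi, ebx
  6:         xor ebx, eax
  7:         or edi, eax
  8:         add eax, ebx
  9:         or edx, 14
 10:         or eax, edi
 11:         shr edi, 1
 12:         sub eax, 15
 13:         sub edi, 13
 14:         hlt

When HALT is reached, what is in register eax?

edi=38
ebx=13
edx=7
eax=22
edi=38|13=47
ebx=13^22=27
edi=47|22=63
eax=22+27=49
edx=7|14=15
eax=49|63=63
edi=63>>1=31
eax=63-15=48
edi=31-13=18
halt.

48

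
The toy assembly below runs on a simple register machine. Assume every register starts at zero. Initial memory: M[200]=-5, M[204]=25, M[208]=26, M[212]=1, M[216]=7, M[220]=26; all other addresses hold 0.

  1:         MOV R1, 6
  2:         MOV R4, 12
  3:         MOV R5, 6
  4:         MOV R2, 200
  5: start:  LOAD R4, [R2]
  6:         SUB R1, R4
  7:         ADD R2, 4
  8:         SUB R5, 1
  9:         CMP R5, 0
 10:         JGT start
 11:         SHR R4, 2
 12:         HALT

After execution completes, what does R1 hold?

-74

R1=6
R4=12
R5=6
R2=200
R4=M[200]=-5
R1=6-(-5)=11
R2=200+4=204
R5=6-1=5
CMP R5, 0  (cmp 5,0)
JGT start: taken
R4=M[204]=25
R1=11-25=-14
R2=204+4=208
R5=5-1=4
CMP R5, 0  (cmp 4,0)
JGT start: taken
R4=M[208]=26
R1=(-14)-26=-40
R2=208+4=212
R5=4-1=3
CMP R5, 0  (cmp 3,0)
JGT start: taken
R4=M[212]=1
R1=(-40)-1=-41
R2=212+4=216
R5=3-1=2
CMP R5, 0  (cmp 2,0)
JGT start: taken
R4=M[216]=7
R1=(-41)-7=-48
R2=216+4=220
R5=2-1=1
CMP R5, 0  (cmp 1,0)
JGT start: taken
R4=M[220]=26
R1=(-48)-26=-74
R2=220+4=224
R5=1-1=0
CMP R5, 0  (cmp 0,0)
JGT start: not taken
R4=26>>2=6
halt.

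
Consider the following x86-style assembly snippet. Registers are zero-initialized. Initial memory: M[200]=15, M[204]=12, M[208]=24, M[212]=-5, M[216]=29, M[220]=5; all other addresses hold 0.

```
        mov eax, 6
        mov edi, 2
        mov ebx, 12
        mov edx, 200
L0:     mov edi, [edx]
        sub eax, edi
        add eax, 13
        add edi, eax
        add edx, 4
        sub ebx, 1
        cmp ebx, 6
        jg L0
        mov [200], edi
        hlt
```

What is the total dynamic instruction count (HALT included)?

54

after mov eax, 6: eax=6
after mov edi, 2: edi=2
after mov ebx, 12: ebx=12
after mov edx, 200: edx=200
after mov edi, [edx]: edi=M[200]=15
after sub eax, edi: eax=6-15=-9
after add eax, 13: eax=(-9)+13=4
after add edi, eax: edi=15+4=19
after add edx, 4: edx=200+4=204
after sub ebx, 1: ebx=12-1=11
cmp ebx, 6  (cmp 11,6)
jg L0: taken
after mov edi, [edx]: edi=M[204]=12
after sub eax, edi: eax=4-12=-8
after add eax, 13: eax=(-8)+13=5
after add edi, eax: edi=12+5=17
after add edx, 4: edx=204+4=208
after sub ebx, 1: ebx=11-1=10
cmp ebx, 6  (cmp 10,6)
jg L0: taken
after mov edi, [edx]: edi=M[208]=24
after sub eax, edi: eax=5-24=-19
after add eax, 13: eax=(-19)+13=-6
after add edi, eax: edi=24+(-6)=18
after add edx, 4: edx=208+4=212
after sub ebx, 1: ebx=10-1=9
cmp ebx, 6  (cmp 9,6)
jg L0: taken
after mov edi, [edx]: edi=M[212]=-5
after sub eax, edi: eax=(-6)-(-5)=-1
after add eax, 13: eax=(-1)+13=12
after add edi, eax: edi=(-5)+12=7
after add edx, 4: edx=212+4=216
after sub ebx, 1: ebx=9-1=8
cmp ebx, 6  (cmp 8,6)
jg L0: taken
after mov edi, [edx]: edi=M[216]=29
after sub eax, edi: eax=12-29=-17
after add eax, 13: eax=(-17)+13=-4
after add edi, eax: edi=29+(-4)=25
after add edx, 4: edx=216+4=220
after sub ebx, 1: ebx=8-1=7
cmp ebx, 6  (cmp 7,6)
jg L0: taken
after mov edi, [edx]: edi=M[220]=5
after sub eax, edi: eax=(-4)-5=-9
after add eax, 13: eax=(-9)+13=4
after add edi, eax: edi=5+4=9
after add edx, 4: edx=220+4=224
after sub ebx, 1: ebx=7-1=6
cmp ebx, 6  (cmp 6,6)
jg L0: not taken
mov [200], edi → M[200]=9
halt.
Total executed instructions: 54.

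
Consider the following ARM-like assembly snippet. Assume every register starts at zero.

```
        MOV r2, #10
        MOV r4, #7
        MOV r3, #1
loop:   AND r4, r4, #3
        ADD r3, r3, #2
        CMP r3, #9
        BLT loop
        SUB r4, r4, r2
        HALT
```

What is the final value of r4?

-7

MOV r2, #10 → r2=10
MOV r4, #7 → r4=7
MOV r3, #1 → r3=1
AND r4, r4, #3 → r4=7&3=3
ADD r3, r3, #2 → r3=1+2=3
CMP r3, #9  (cmp 3,9)
BLT loop: taken
AND r4, r4, #3 → r4=3&3=3
ADD r3, r3, #2 → r3=3+2=5
CMP r3, #9  (cmp 5,9)
BLT loop: taken
AND r4, r4, #3 → r4=3&3=3
ADD r3, r3, #2 → r3=5+2=7
CMP r3, #9  (cmp 7,9)
BLT loop: taken
AND r4, r4, #3 → r4=3&3=3
ADD r3, r3, #2 → r3=7+2=9
CMP r3, #9  (cmp 9,9)
BLT loop: not taken
SUB r4, r4, r2 → r4=3-10=-7
halt.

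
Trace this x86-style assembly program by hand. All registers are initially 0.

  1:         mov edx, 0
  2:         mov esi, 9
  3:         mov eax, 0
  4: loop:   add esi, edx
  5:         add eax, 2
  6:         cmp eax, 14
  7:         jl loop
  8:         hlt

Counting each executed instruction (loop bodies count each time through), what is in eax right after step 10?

4

edx=0
esi=9
eax=0
esi=9+0=9
eax=0+2=2
cmp eax, 14  (cmp 2,14)
jl loop: taken
esi=9+0=9
eax=2+2=4
cmp eax, 14  (cmp 4,14)
After step 10: eax = 4.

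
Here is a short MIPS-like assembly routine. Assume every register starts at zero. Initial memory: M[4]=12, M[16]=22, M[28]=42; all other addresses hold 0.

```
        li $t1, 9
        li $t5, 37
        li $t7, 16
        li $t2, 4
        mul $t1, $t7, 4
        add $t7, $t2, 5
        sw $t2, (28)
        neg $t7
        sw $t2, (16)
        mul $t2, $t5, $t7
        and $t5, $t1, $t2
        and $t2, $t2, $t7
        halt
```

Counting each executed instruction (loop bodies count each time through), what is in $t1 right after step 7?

64

after li $t1, 9: $t1=9
after li $t5, 37: $t5=37
after li $t7, 16: $t7=16
after li $t2, 4: $t2=4
after mul $t1, $t7, 4: $t1=16*4=64
after add $t7, $t2, 5: $t7=4+5=9
sw $t2, (28) → M[28]=4
After step 7: $t1 = 64.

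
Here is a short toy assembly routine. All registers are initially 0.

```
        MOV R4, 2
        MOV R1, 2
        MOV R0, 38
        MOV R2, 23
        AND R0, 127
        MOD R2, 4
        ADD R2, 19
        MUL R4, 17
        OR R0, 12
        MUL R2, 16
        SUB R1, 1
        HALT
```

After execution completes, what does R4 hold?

34

R4=2
R1=2
R0=38
R2=23
R0=38&127=38
R2=23%4=3
R2=3+19=22
R4=2*17=34
R0=38|12=46
R2=22*16=352
R1=2-1=1
halt.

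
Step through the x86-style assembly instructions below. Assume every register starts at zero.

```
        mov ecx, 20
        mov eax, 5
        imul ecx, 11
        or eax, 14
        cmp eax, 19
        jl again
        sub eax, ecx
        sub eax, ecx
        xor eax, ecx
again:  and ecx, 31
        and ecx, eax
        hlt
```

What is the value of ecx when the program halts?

12

ecx=20
eax=5
ecx=20*11=220
eax=5|14=15
cmp eax, 19  (cmp 15,19)
jl again: taken
ecx=220&31=28
ecx=28&15=12
halt.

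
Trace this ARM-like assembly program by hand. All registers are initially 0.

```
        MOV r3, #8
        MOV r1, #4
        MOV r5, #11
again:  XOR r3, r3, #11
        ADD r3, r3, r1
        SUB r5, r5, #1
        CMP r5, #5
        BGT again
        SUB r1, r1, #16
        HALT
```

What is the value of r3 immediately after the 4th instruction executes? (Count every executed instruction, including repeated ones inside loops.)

MOV r3, #8 → r3=8
MOV r1, #4 → r1=4
MOV r5, #11 → r5=11
XOR r3, r3, #11 → r3=8^11=3
After step 4: r3 = 3.

3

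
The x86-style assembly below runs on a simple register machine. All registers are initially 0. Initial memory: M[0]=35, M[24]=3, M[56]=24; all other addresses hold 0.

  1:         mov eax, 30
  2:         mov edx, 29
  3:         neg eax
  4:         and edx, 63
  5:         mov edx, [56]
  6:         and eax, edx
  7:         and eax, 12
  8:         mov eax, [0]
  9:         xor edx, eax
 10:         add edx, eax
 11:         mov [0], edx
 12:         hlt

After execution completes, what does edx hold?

after mov eax, 30: eax=30
after mov edx, 29: edx=29
after neg eax: eax=-(30)=-30
after and edx, 63: edx=29&63=29
after mov edx, [56]: edx=M[56]=24
after and eax, edx: eax=(-30)&24=0
after and eax, 12: eax=0&12=0
after mov eax, [0]: eax=M[0]=35
after xor edx, eax: edx=24^35=59
after add edx, eax: edx=59+35=94
mov [0], edx → M[0]=94
halt.

94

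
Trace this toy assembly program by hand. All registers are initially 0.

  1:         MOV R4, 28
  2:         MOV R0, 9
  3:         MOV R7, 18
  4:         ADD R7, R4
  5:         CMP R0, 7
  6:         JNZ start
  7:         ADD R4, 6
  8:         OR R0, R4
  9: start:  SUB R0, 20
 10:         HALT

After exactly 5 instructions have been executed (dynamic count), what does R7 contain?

MOV R4, 28 → R4=28
MOV R0, 9 → R0=9
MOV R7, 18 → R7=18
ADD R7, R4 → R7=18+28=46
CMP R0, 7  (cmp 9,7)
After step 5: R7 = 46.

46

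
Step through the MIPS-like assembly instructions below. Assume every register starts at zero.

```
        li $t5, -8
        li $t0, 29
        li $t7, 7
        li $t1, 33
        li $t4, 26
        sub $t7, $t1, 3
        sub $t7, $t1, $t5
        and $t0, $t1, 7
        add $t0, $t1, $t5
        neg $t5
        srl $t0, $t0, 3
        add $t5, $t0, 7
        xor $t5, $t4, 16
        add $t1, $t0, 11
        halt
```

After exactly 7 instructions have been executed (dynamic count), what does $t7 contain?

41

$t5=-8
$t0=29
$t7=7
$t1=33
$t4=26
$t7=33-3=30
$t7=33-(-8)=41
After step 7: $t7 = 41.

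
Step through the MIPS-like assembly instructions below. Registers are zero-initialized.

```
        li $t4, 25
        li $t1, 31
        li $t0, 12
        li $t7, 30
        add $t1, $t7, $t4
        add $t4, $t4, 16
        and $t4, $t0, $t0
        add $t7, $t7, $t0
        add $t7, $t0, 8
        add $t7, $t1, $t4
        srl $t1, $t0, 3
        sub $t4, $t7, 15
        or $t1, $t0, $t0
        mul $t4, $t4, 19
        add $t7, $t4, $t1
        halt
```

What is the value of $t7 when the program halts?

$t4=25
$t1=31
$t0=12
$t7=30
$t1=30+25=55
$t4=25+16=41
$t4=12&12=12
$t7=30+12=42
$t7=12+8=20
$t7=55+12=67
$t1=12>>3=1
$t4=67-15=52
$t1=12|12=12
$t4=52*19=988
$t7=988+12=1000
halt.

1000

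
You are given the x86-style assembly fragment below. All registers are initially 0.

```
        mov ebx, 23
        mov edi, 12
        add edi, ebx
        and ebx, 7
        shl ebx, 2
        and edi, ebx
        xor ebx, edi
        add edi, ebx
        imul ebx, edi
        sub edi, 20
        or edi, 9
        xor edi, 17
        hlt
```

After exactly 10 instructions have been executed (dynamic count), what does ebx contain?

mov ebx, 23 → ebx=23
mov edi, 12 → edi=12
add edi, ebx → edi=12+23=35
and ebx, 7 → ebx=23&7=7
shl ebx, 2 → ebx=7<<2=28
and edi, ebx → edi=35&28=0
xor ebx, edi → ebx=28^0=28
add edi, ebx → edi=0+28=28
imul ebx, edi → ebx=28*28=784
sub edi, 20 → edi=28-20=8
After step 10: ebx = 784.

784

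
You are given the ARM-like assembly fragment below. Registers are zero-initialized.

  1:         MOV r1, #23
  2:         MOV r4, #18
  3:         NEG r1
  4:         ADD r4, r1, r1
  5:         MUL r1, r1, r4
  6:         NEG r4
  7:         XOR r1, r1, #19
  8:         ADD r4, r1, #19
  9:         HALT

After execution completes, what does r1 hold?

after MOV r1, #23: r1=23
after MOV r4, #18: r4=18
after NEG r1: r1=-(23)=-23
after ADD r4, r1, r1: r4=(-23)+(-23)=-46
after MUL r1, r1, r4: r1=(-23)*(-46)=1058
after NEG r4: r4=-(-46)=46
after XOR r1, r1, #19: r1=1058^19=1073
after ADD r4, r1, #19: r4=1073+19=1092
halt.

1073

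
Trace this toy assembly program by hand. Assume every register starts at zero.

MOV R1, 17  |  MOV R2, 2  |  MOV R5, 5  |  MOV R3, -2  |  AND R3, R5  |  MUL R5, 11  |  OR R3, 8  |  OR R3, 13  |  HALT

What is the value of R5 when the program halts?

55

after MOV R1, 17: R1=17
after MOV R2, 2: R2=2
after MOV R5, 5: R5=5
after MOV R3, -2: R3=-2
after AND R3, R5: R3=(-2)&5=4
after MUL R5, 11: R5=5*11=55
after OR R3, 8: R3=4|8=12
after OR R3, 13: R3=12|13=13
halt.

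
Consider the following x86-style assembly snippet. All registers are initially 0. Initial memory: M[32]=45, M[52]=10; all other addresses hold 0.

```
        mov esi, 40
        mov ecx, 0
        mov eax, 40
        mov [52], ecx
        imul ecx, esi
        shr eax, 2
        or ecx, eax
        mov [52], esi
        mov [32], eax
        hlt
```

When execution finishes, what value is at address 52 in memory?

40

mov esi, 40 → esi=40
mov ecx, 0 → ecx=0
mov eax, 40 → eax=40
mov [52], ecx → M[52]=0
imul ecx, esi → ecx=0*40=0
shr eax, 2 → eax=40>>2=10
or ecx, eax → ecx=0|10=10
mov [52], esi → M[52]=40
mov [32], eax → M[32]=10
halt.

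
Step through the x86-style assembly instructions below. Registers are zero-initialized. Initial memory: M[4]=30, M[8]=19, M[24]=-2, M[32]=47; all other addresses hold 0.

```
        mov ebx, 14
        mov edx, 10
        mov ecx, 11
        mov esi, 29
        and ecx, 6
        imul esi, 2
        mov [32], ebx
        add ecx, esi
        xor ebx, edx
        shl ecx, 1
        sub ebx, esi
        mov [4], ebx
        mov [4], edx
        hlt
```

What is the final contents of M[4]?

10

ebx=14
edx=10
ecx=11
esi=29
ecx=11&6=2
esi=29*2=58
mov [32], ebx → M[32]=14
ecx=2+58=60
ebx=14^10=4
ecx=60<<1=120
ebx=4-58=-54
mov [4], ebx → M[4]=-54
mov [4], edx → M[4]=10
halt.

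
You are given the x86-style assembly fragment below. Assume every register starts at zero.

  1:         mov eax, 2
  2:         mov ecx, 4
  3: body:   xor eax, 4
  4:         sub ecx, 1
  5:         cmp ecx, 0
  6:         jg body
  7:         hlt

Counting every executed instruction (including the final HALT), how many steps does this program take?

after mov eax, 2: eax=2
after mov ecx, 4: ecx=4
after xor eax, 4: eax=2^4=6
after sub ecx, 1: ecx=4-1=3
cmp ecx, 0  (cmp 3,0)
jg body: taken
after xor eax, 4: eax=6^4=2
after sub ecx, 1: ecx=3-1=2
cmp ecx, 0  (cmp 2,0)
jg body: taken
after xor eax, 4: eax=2^4=6
after sub ecx, 1: ecx=2-1=1
cmp ecx, 0  (cmp 1,0)
jg body: taken
after xor eax, 4: eax=6^4=2
after sub ecx, 1: ecx=1-1=0
cmp ecx, 0  (cmp 0,0)
jg body: not taken
halt.
Total executed instructions: 19.

19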